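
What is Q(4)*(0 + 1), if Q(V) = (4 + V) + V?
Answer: 12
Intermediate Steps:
Q(V) = 4 + 2*V
Q(4)*(0 + 1) = (4 + 2*4)*(0 + 1) = (4 + 8)*1 = 12*1 = 12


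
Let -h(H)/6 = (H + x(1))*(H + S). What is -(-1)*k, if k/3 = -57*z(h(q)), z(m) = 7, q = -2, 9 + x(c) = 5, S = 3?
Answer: -1197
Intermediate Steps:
x(c) = -4 (x(c) = -9 + 5 = -4)
h(H) = -6*(-4 + H)*(3 + H) (h(H) = -6*(H - 4)*(H + 3) = -6*(-4 + H)*(3 + H))
k = -1197 (k = 3*(-57*7) = 3*(-399) = -1197)
-(-1)*k = -(-1)*(-1197) = -1*1197 = -1197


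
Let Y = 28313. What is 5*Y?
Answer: 141565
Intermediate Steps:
5*Y = 5*28313 = 141565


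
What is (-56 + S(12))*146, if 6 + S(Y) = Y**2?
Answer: 11972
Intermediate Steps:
S(Y) = -6 + Y**2
(-56 + S(12))*146 = (-56 + (-6 + 12**2))*146 = (-56 + (-6 + 144))*146 = (-56 + 138)*146 = 82*146 = 11972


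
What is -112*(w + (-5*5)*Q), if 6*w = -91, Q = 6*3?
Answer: 156296/3 ≈ 52099.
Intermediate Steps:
Q = 18
w = -91/6 (w = (⅙)*(-91) = -91/6 ≈ -15.167)
-112*(w + (-5*5)*Q) = -112*(-91/6 - 5*5*18) = -112*(-91/6 - 25*18) = -112*(-91/6 - 450) = -112*(-2791/6) = 156296/3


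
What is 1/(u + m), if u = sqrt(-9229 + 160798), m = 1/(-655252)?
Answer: 655252/65076935808517775 + 1288065550512*sqrt(16841)/65076935808517775 ≈ 0.0025686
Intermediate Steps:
m = -1/655252 ≈ -1.5261e-6
u = 3*sqrt(16841) (u = sqrt(151569) = 3*sqrt(16841) ≈ 389.32)
1/(u + m) = 1/(3*sqrt(16841) - 1/655252) = 1/(-1/655252 + 3*sqrt(16841))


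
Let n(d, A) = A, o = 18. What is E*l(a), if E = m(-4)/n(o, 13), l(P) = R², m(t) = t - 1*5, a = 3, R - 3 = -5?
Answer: -36/13 ≈ -2.7692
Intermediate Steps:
R = -2 (R = 3 - 5 = -2)
m(t) = -5 + t (m(t) = t - 5 = -5 + t)
l(P) = 4 (l(P) = (-2)² = 4)
E = -9/13 (E = (-5 - 4)/13 = -9*1/13 = -9/13 ≈ -0.69231)
E*l(a) = -9/13*4 = -36/13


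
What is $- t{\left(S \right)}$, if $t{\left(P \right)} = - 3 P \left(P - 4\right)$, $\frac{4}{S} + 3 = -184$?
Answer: $\frac{9024}{34969} \approx 0.25806$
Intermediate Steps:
$S = - \frac{4}{187}$ ($S = \frac{4}{-3 - 184} = \frac{4}{-187} = 4 \left(- \frac{1}{187}\right) = - \frac{4}{187} \approx -0.02139$)
$t{\left(P \right)} = - 3 P \left(-4 + P\right)$
$- t{\left(S \right)} = - \frac{3 \left(-4\right) \left(4 - - \frac{4}{187}\right)}{187} = - \frac{3 \left(-4\right) \left(4 + \frac{4}{187}\right)}{187} = - \frac{3 \left(-4\right) 752}{187 \cdot 187} = \left(-1\right) \left(- \frac{9024}{34969}\right) = \frac{9024}{34969}$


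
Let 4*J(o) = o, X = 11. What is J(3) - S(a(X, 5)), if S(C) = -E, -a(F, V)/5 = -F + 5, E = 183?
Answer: 735/4 ≈ 183.75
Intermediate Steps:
J(o) = o/4
a(F, V) = -25 + 5*F (a(F, V) = -5*(-F + 5) = -5*(5 - F) = -25 + 5*F)
S(C) = -183 (S(C) = -1*183 = -183)
J(3) - S(a(X, 5)) = (¼)*3 - 1*(-183) = ¾ + 183 = 735/4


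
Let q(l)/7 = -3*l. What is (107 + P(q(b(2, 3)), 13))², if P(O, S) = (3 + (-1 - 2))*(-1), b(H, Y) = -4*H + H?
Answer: 11449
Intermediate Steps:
b(H, Y) = -3*H
q(l) = -21*l (q(l) = 7*(-3*l) = -21*l)
P(O, S) = 0 (P(O, S) = (3 - 3)*(-1) = 0*(-1) = 0)
(107 + P(q(b(2, 3)), 13))² = (107 + 0)² = 107² = 11449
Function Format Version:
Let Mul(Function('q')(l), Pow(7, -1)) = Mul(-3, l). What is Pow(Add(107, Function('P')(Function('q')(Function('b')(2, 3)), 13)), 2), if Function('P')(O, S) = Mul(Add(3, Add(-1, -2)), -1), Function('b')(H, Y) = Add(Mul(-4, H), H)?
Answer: 11449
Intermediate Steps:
Function('b')(H, Y) = Mul(-3, H)
Function('q')(l) = Mul(-21, l) (Function('q')(l) = Mul(7, Mul(-3, l)) = Mul(-21, l))
Function('P')(O, S) = 0 (Function('P')(O, S) = Mul(Add(3, -3), -1) = Mul(0, -1) = 0)
Pow(Add(107, Function('P')(Function('q')(Function('b')(2, 3)), 13)), 2) = Pow(Add(107, 0), 2) = Pow(107, 2) = 11449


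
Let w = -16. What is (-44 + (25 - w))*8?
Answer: -24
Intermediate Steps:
(-44 + (25 - w))*8 = (-44 + (25 - 1*(-16)))*8 = (-44 + (25 + 16))*8 = (-44 + 41)*8 = -3*8 = -24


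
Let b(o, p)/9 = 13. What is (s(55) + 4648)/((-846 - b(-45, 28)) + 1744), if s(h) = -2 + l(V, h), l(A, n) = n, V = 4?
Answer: 4701/781 ≈ 6.0192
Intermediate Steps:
s(h) = -2 + h
b(o, p) = 117 (b(o, p) = 9*13 = 117)
(s(55) + 4648)/((-846 - b(-45, 28)) + 1744) = ((-2 + 55) + 4648)/((-846 - 1*117) + 1744) = (53 + 4648)/((-846 - 117) + 1744) = 4701/(-963 + 1744) = 4701/781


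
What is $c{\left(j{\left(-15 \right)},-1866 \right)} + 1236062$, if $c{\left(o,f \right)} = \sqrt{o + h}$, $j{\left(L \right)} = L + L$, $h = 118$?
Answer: $1236062 + 2 \sqrt{22} \approx 1.2361 \cdot 10^{6}$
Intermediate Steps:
$j{\left(L \right)} = 2 L$
$c{\left(o,f \right)} = \sqrt{118 + o}$ ($c{\left(o,f \right)} = \sqrt{o + 118} = \sqrt{118 + o}$)
$c{\left(j{\left(-15 \right)},-1866 \right)} + 1236062 = \sqrt{118 + 2 \left(-15\right)} + 1236062 = \sqrt{118 - 30} + 1236062 = \sqrt{88} + 1236062 = 2 \sqrt{22} + 1236062 = 1236062 + 2 \sqrt{22}$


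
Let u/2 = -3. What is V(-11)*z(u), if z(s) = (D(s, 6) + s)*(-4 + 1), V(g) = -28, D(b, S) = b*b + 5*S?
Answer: 5040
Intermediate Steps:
D(b, S) = b² + 5*S
u = -6 (u = 2*(-3) = -6)
z(s) = -90 - 3*s - 3*s² (z(s) = ((s² + 5*6) + s)*(-4 + 1) = ((s² + 30) + s)*(-3) = ((30 + s²) + s)*(-3) = (30 + s + s²)*(-3) = -90 - 3*s - 3*s²)
V(-11)*z(u) = -28*(-90 - 3*(-6) - 3*(-6)²) = -28*(-90 + 18 - 3*36) = -28*(-90 + 18 - 108) = -28*(-180) = 5040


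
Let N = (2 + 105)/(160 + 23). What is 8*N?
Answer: 856/183 ≈ 4.6776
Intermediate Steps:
N = 107/183 ≈ 0.58470
8*N = 8*(107/183) = 856/183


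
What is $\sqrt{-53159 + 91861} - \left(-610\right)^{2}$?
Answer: $-372100 + \sqrt{38702} \approx -3.719 \cdot 10^{5}$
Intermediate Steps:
$\sqrt{-53159 + 91861} - \left(-610\right)^{2} = \sqrt{38702} - 372100 = -372100 + \sqrt{38702}$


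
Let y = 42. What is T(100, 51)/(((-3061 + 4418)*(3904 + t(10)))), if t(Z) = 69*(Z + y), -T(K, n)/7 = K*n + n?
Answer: -36057/10166644 ≈ -0.0035466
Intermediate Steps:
T(K, n) = -7*n - 7*K*n (T(K, n) = -7*(K*n + n) = -7*(n + K*n) = -7*n - 7*K*n)
t(Z) = 2898 + 69*Z (t(Z) = 69*(Z + 42) = 69*(42 + Z) = 2898 + 69*Z)
T(100, 51)/(((-3061 + 4418)*(3904 + t(10)))) = (-7*51*(1 + 100))/(((-3061 + 4418)*(3904 + (2898 + 69*10)))) = (-7*51*101)/((1357*(3904 + (2898 + 690)))) = -36057*1/(1357*(3904 + 3588)) = -36057/(1357*7492) = -36057/10166644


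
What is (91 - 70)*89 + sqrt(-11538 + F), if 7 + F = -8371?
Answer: 1869 + 2*I*sqrt(4979) ≈ 1869.0 + 141.12*I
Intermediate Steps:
F = -8378 (F = -7 - 8371 = -8378)
(91 - 70)*89 + sqrt(-11538 + F) = (91 - 70)*89 + sqrt(-11538 - 8378) = 21*89 + sqrt(-19916) = 1869 + 2*I*sqrt(4979)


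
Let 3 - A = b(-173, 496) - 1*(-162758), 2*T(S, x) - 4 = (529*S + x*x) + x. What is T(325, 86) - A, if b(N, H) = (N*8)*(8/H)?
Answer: 15651167/62 ≈ 2.5244e+5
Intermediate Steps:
b(N, H) = 64*N/H (b(N, H) = (8*N)*(8/H) = 64*N/H)
T(S, x) = 2 + x/2 + x²/2 + 529*S/2 (T(S, x) = 2 + ((529*S + x*x) + x)/2 = 2 + ((529*S + x²) + x)/2 = 2 + ((x² + 529*S) + x)/2 = 2 + (x + x² + 529*S)/2 = 2 + (x/2 + x²/2 + 529*S/2) = 2 + x/2 + x²/2 + 529*S/2)
A = -5044713/31 (A = 3 - (64*(-173)/496 - 1*(-162758)) = 3 - (64*(-173)*(1/496) + 162758) = 3 - (-692/31 + 162758) = 3 - 1*5044806/31 = 3 - 5044806/31 = -5044713/31 ≈ -1.6273e+5)
T(325, 86) - A = (2 + (½)*86 + (½)*86² + (529/2)*325) - 1*(-5044713/31) = (2 + 43 + (½)*7396 + 171925/2) + 5044713/31 = (2 + 43 + 3698 + 171925/2) + 5044713/31 = 179411/2 + 5044713/31 = 15651167/62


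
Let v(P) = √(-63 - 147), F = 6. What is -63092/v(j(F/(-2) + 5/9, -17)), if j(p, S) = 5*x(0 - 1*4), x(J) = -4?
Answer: 31546*I*√210/105 ≈ 4353.8*I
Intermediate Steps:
j(p, S) = -20 (j(p, S) = 5*(-4) = -20)
v(P) = I*√210 (v(P) = √(-210) = I*√210)
-63092/v(j(F/(-2) + 5/9, -17)) = -63092*(-I*√210/210) = -(-31546)*I*√210/105 = 31546*I*√210/105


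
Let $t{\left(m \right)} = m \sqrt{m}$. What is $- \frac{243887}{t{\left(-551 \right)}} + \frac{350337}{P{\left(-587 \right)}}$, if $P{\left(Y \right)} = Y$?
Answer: $- \frac{350337}{587} - \frac{243887 i \sqrt{551}}{303601} \approx -596.83 - 18.857 i$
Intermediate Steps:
$t{\left(m \right)} = m^{\frac{3}{2}}$
$- \frac{243887}{t{\left(-551 \right)}} + \frac{350337}{P{\left(-587 \right)}} = - \frac{243887}{\left(-551\right)^{\frac{3}{2}}} + \frac{350337}{-587} = - \frac{243887}{\left(-551\right) i \sqrt{551}} + 350337 \left(- \frac{1}{587}\right) = - 243887 \frac{i \sqrt{551}}{303601} - \frac{350337}{587} = - \frac{243887 i \sqrt{551}}{303601} - \frac{350337}{587} = - \frac{350337}{587} - \frac{243887 i \sqrt{551}}{303601}$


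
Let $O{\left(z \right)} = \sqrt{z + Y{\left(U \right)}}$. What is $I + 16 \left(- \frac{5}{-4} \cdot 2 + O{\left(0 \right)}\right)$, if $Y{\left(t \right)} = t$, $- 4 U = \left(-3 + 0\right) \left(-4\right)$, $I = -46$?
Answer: $-6 + 16 i \sqrt{3} \approx -6.0 + 27.713 i$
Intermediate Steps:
$U = -3$ ($U = - \frac{\left(-3 + 0\right) \left(-4\right)}{4} = - \frac{\left(-3\right) \left(-4\right)}{4} = \left(- \frac{1}{4}\right) 12 = -3$)
$O{\left(z \right)} = \sqrt{-3 + z}$ ($O{\left(z \right)} = \sqrt{z - 3} = \sqrt{-3 + z}$)
$I + 16 \left(- \frac{5}{-4} \cdot 2 + O{\left(0 \right)}\right) = -46 + 16 \left(- \frac{5}{-4} \cdot 2 + \sqrt{-3 + 0}\right) = -46 + 16 \left(\left(-5\right) \left(- \frac{1}{4}\right) 2 + \sqrt{-3}\right) = -46 + 16 \left(\frac{5}{4} \cdot 2 + i \sqrt{3}\right) = -46 + 16 \left(\frac{5}{2} + i \sqrt{3}\right) = -46 + \left(40 + 16 i \sqrt{3}\right) = -6 + 16 i \sqrt{3}$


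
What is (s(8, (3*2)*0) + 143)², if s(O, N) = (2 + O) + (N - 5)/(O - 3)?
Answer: 23104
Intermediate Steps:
s(O, N) = 2 + O + (-5 + N)/(-3 + O) (s(O, N) = (2 + O) + (-5 + N)/(-3 + O) = 2 + O + (-5 + N)/(-3 + O))
(s(8, (3*2)*0) + 143)² = ((-11 + (3*2)*0 + 8² - 1*8)/(-3 + 8) + 143)² = ((-11 + 6*0 + 64 - 8)/5 + 143)² = ((-11 + 0 + 64 - 8)/5 + 143)² = ((⅕)*45 + 143)² = (9 + 143)² = 152² = 23104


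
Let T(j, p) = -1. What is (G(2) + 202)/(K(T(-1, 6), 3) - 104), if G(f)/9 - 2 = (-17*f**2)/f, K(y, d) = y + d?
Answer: 43/51 ≈ 0.84314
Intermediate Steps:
K(y, d) = d + y
G(f) = 18 - 153*f (G(f) = 18 + 9*((-17*f**2)/f) = 18 + 9*(-17*f) = 18 - 153*f)
(G(2) + 202)/(K(T(-1, 6), 3) - 104) = ((18 - 153*2) + 202)/((3 - 1) - 104) = ((18 - 306) + 202)/(2 - 104) = (-288 + 202)/(-102) = -86*(-1/102) = 43/51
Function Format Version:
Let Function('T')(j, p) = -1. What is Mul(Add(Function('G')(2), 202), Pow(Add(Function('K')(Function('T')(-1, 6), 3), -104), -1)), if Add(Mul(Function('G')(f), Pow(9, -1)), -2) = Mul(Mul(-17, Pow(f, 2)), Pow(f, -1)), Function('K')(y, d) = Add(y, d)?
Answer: Rational(43, 51) ≈ 0.84314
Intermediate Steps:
Function('K')(y, d) = Add(d, y)
Function('G')(f) = Add(18, Mul(-153, f)) (Function('G')(f) = Add(18, Mul(9, Mul(Mul(-17, Pow(f, 2)), Pow(f, -1)))) = Add(18, Mul(9, Mul(-17, f))) = Add(18, Mul(-153, f)))
Mul(Add(Function('G')(2), 202), Pow(Add(Function('K')(Function('T')(-1, 6), 3), -104), -1)) = Mul(Add(Add(18, Mul(-153, 2)), 202), Pow(Add(Add(3, -1), -104), -1)) = Mul(Add(Add(18, -306), 202), Pow(Add(2, -104), -1)) = Mul(Add(-288, 202), Pow(-102, -1)) = Mul(-86, Rational(-1, 102)) = Rational(43, 51)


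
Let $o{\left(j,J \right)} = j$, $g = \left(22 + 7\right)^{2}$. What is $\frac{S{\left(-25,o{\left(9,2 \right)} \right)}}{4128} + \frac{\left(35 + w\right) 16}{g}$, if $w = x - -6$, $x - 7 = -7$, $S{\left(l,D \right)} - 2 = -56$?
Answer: $\frac{443759}{578608} \approx 0.76694$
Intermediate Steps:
$g = 841$ ($g = 29^{2} = 841$)
$S{\left(l,D \right)} = -54$ ($S{\left(l,D \right)} = 2 - 56 = -54$)
$x = 0$ ($x = 7 - 7 = 0$)
$w = 6$ ($w = 0 - -6 = 0 + 6 = 6$)
$\frac{S{\left(-25,o{\left(9,2 \right)} \right)}}{4128} + \frac{\left(35 + w\right) 16}{g} = - \frac{54}{4128} + \frac{\left(35 + 6\right) 16}{841} = \left(-54\right) \frac{1}{4128} + 41 \cdot 16 \cdot \frac{1}{841} = - \frac{9}{688} + 656 \cdot \frac{1}{841} = - \frac{9}{688} + \frac{656}{841} = \frac{443759}{578608}$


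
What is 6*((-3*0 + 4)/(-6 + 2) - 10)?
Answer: -66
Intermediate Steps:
6*((-3*0 + 4)/(-6 + 2) - 10) = 6*((0 + 4)/(-4) - 10) = 6*(4*(-1/4) - 10) = 6*(-1 - 10) = 6*(-11) = -66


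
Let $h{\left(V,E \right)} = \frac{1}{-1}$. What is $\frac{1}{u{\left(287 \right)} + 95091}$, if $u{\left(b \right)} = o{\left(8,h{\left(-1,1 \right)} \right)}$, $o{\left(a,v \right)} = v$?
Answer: $\frac{1}{95090} \approx 1.0516 \cdot 10^{-5}$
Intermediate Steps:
$h{\left(V,E \right)} = -1$
$u{\left(b \right)} = -1$
$\frac{1}{u{\left(287 \right)} + 95091} = \frac{1}{-1 + 95091} = \frac{1}{95090}$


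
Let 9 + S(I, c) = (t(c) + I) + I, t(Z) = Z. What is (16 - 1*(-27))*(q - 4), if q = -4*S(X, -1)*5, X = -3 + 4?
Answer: 6708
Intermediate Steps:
X = 1
S(I, c) = -9 + c + 2*I (S(I, c) = -9 + ((c + I) + I) = -9 + ((I + c) + I) = -9 + (c + 2*I) = -9 + c + 2*I)
q = 160 (q = -4*(-9 - 1 + 2*1)*5 = -4*(-9 - 1 + 2)*5 = -4*(-8)*5 = 32*5 = 160)
(16 - 1*(-27))*(q - 4) = (16 - 1*(-27))*(160 - 4) = (16 + 27)*156 = 43*156 = 6708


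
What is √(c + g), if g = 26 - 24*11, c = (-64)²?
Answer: √3858 ≈ 62.113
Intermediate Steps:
c = 4096
g = -238 (g = 26 - 264 = -238)
√(c + g) = √(4096 - 238) = √3858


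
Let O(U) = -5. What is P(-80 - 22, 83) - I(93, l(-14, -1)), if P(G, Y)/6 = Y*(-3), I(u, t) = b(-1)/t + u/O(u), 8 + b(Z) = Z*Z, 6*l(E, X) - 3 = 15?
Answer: -22096/15 ≈ -1473.1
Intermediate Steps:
l(E, X) = 3 (l(E, X) = 1/2 + (1/6)*15 = 1/2 + 5/2 = 3)
b(Z) = -8 + Z**2 (b(Z) = -8 + Z*Z = -8 + Z**2)
I(u, t) = -7/t - u/5 (I(u, t) = (-8 + (-1)**2)/t + u/(-5) = (-8 + 1)/t + u*(-1/5) = -7/t - u/5)
P(G, Y) = -18*Y (P(G, Y) = 6*(Y*(-3)) = 6*(-3*Y) = -18*Y)
P(-80 - 22, 83) - I(93, l(-14, -1)) = -18*83 - (-7/3 - 1/5*93) = -1494 - (-7*1/3 - 93/5) = -1494 - (-7/3 - 93/5) = -1494 - 1*(-314/15) = -1494 + 314/15 = -22096/15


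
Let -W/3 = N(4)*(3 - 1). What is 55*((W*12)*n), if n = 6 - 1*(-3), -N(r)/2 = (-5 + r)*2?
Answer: -142560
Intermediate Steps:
N(r) = 20 - 4*r (N(r) = -2*(-5 + r)*2 = -2*(-10 + 2*r) = 20 - 4*r)
W = -24 (W = -3*(20 - 4*4)*(3 - 1) = -3*(20 - 16)*2 = -12*2 = -3*8 = -24)
n = 9 (n = 6 + 3 = 9)
55*((W*12)*n) = 55*(-24*12*9) = 55*(-288*9) = 55*(-2592) = -142560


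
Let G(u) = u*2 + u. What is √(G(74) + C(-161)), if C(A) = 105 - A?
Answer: 2*√122 ≈ 22.091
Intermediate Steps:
G(u) = 3*u (G(u) = 2*u + u = 3*u)
√(G(74) + C(-161)) = √(3*74 + (105 - 1*(-161))) = √(222 + (105 + 161)) = √(222 + 266) = √488 = 2*√122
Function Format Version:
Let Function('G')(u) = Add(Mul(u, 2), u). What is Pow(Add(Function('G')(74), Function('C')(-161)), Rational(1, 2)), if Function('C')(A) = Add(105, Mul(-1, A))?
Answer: Mul(2, Pow(122, Rational(1, 2))) ≈ 22.091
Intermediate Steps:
Function('G')(u) = Mul(3, u) (Function('G')(u) = Add(Mul(2, u), u) = Mul(3, u))
Pow(Add(Function('G')(74), Function('C')(-161)), Rational(1, 2)) = Pow(Add(Mul(3, 74), Add(105, Mul(-1, -161))), Rational(1, 2)) = Pow(Add(222, Add(105, 161)), Rational(1, 2)) = Pow(Add(222, 266), Rational(1, 2)) = Pow(488, Rational(1, 2)) = Mul(2, Pow(122, Rational(1, 2)))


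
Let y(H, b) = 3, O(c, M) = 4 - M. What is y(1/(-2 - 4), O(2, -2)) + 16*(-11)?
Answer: -173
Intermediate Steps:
y(1/(-2 - 4), O(2, -2)) + 16*(-11) = 3 + 16*(-11) = 3 - 176 = -173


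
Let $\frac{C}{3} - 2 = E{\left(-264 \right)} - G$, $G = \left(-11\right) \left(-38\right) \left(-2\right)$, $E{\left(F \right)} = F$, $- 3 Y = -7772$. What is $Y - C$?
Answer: $\frac{2606}{3} \approx 868.67$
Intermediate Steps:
$Y = \frac{7772}{3}$ ($Y = \left(- \frac{1}{3}\right) \left(-7772\right) = \frac{7772}{3} \approx 2590.7$)
$G = -836$ ($G = 418 \left(-2\right) = -836$)
$C = 1722$ ($C = 6 + 3 \left(-264 - -836\right) = 6 + 3 \left(-264 + 836\right) = 6 + 3 \cdot 572 = 6 + 1716 = 1722$)
$Y - C = \frac{7772}{3} - 1722 = \frac{2606}{3}$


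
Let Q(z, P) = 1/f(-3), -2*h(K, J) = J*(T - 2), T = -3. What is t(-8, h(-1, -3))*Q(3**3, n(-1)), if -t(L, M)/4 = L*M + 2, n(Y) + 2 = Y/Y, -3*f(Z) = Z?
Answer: -248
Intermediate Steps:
f(Z) = -Z/3
n(Y) = -1 (n(Y) = -2 + Y/Y = -2 + 1 = -1)
h(K, J) = 5*J/2 (h(K, J) = -J*(-3 - 2)/2 = -J*(-5)/2 = -(-5)*J/2 = 5*J/2)
Q(z, P) = 1 (Q(z, P) = 1/(-1/3*(-3)) = 1/1 = 1)
t(L, M) = -8 - 4*L*M (t(L, M) = -4*(L*M + 2) = -4*(2 + L*M) = -8 - 4*L*M)
t(-8, h(-1, -3))*Q(3**3, n(-1)) = (-8 - 4*(-8)*(5/2)*(-3))*1 = (-8 - 4*(-8)*(-15/2))*1 = (-8 - 240)*1 = -248*1 = -248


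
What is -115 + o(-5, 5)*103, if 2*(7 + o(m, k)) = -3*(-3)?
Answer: -745/2 ≈ -372.50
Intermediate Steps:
o(m, k) = -5/2 (o(m, k) = -7 + (-3*(-3))/2 = -7 + (1/2)*9 = -7 + 9/2 = -5/2)
-115 + o(-5, 5)*103 = -115 - 5/2*103 = -115 - 515/2 = -745/2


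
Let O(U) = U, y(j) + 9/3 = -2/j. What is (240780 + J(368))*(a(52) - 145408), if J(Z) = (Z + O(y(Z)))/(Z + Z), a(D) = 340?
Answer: -1182574674897693/33856 ≈ -3.4930e+10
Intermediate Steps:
y(j) = -3 - 2/j
J(Z) = (-3 + Z - 2/Z)/(2*Z) (J(Z) = (Z + (-3 - 2/Z))/(Z + Z) = (-3 + Z - 2/Z)/((2*Z)) = (-3 + Z - 2/Z)*(1/(2*Z)) = (-3 + Z - 2/Z)/(2*Z))
(240780 + J(368))*(a(52) - 145408) = (240780 + (½)*(-2 - 1*368*(3 - 1*368))/368²)*(340 - 145408) = (240780 + (½)*(1/135424)*(-2 - 1*368*(3 - 368)))*(-145068) = (240780 + (½)*(1/135424)*(-2 - 1*368*(-365)))*(-145068) = (240780 + (½)*(1/135424)*(-2 + 134320))*(-145068) = (240780 + (½)*(1/135424)*134318)*(-145068) = (240780 + 67159/135424)*(-145068) = (32607457879/135424)*(-145068) = -1182574674897693/33856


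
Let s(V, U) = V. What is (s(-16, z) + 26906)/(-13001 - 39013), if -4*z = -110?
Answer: -13445/26007 ≈ -0.51698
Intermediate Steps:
z = 55/2 (z = -¼*(-110) = 55/2 ≈ 27.500)
(s(-16, z) + 26906)/(-13001 - 39013) = (-16 + 26906)/(-13001 - 39013) = 26890/(-52014) = 26890*(-1/52014) = -13445/26007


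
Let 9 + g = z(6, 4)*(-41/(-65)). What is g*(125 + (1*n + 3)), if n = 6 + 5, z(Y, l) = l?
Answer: -58519/65 ≈ -900.29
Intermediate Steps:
n = 11
g = -421/65 (g = -9 + 4*(-41/(-65)) = -9 + 4*(-41*(-1/65)) = -9 + 4*(41/65) = -9 + 164/65 = -421/65 ≈ -6.4769)
g*(125 + (1*n + 3)) = -421*(125 + (1*11 + 3))/65 = -421*(125 + (11 + 3))/65 = -421*(125 + 14)/65 = -421/65*139 = -58519/65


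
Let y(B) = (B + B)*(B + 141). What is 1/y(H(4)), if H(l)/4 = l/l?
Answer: 1/1160 ≈ 0.00086207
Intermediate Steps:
H(l) = 4 (H(l) = 4*(l/l) = 4*1 = 4)
y(B) = 2*B*(141 + B) (y(B) = (2*B)*(141 + B) = 2*B*(141 + B))
1/y(H(4)) = 1/(2*4*(141 + 4)) = 1/(2*4*145) = 1/1160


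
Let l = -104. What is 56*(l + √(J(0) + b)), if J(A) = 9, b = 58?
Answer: -5824 + 56*√67 ≈ -5365.6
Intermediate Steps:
56*(l + √(J(0) + b)) = 56*(-104 + √(9 + 58)) = 56*(-104 + √67) = -5824 + 56*√67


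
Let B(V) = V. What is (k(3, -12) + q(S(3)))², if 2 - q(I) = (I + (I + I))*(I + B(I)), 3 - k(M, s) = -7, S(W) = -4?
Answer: 7056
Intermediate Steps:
k(M, s) = 10 (k(M, s) = 3 - 1*(-7) = 3 + 7 = 10)
q(I) = 2 - 6*I² (q(I) = 2 - (I + (I + I))*(I + I) = 2 - (I + 2*I)*2*I = 2 - 3*I*2*I = 2 - 6*I²)
(k(3, -12) + q(S(3)))² = (10 + (2 - 6*(-4)²))² = (10 + (2 - 6*16))² = (10 + (2 - 96))² = (10 - 94)² = (-84)² = 7056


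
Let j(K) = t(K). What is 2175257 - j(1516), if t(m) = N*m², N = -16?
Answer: 38947353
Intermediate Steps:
t(m) = -16*m²
j(K) = -16*K²
2175257 - j(1516) = 2175257 - (-16)*1516² = 2175257 - (-16)*2298256 = 2175257 - 1*(-36772096) = 2175257 + 36772096 = 38947353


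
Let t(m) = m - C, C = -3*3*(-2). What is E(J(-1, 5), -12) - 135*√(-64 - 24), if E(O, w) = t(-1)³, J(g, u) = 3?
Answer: -6859 - 270*I*√22 ≈ -6859.0 - 1266.4*I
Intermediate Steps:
C = 18 (C = -9*(-2) = 18)
t(m) = -18 + m (t(m) = m - 1*18 = m - 18 = -18 + m)
E(O, w) = -6859 (E(O, w) = (-18 - 1)³ = (-19)³ = -6859)
E(J(-1, 5), -12) - 135*√(-64 - 24) = -6859 - 135*√(-64 - 24) = -6859 - 270*I*√22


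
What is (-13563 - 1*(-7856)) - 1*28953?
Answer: -34660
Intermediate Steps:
(-13563 - 1*(-7856)) - 1*28953 = (-13563 + 7856) - 28953 = -5707 - 28953 = -34660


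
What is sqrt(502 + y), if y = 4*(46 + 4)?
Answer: 3*sqrt(78) ≈ 26.495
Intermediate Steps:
y = 200 (y = 4*50 = 200)
sqrt(502 + y) = sqrt(502 + 200) = sqrt(702) = 3*sqrt(78)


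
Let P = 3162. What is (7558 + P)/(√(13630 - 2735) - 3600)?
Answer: -7718400/2589821 - 2144*√10895/2589821 ≈ -3.0667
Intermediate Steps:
(7558 + P)/(√(13630 - 2735) - 3600) = (7558 + 3162)/(√(13630 - 2735) - 3600) = 10720/(√10895 - 3600) = 10720/(-3600 + √10895)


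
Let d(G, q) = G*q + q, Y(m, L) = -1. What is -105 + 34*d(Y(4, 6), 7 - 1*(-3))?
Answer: -105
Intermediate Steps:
d(G, q) = q + G*q
-105 + 34*d(Y(4, 6), 7 - 1*(-3)) = -105 + 34*((7 - 1*(-3))*(1 - 1)) = -105 + 34*((7 + 3)*0) = -105 + 34*(10*0) = -105 + 34*0 = -105 + 0 = -105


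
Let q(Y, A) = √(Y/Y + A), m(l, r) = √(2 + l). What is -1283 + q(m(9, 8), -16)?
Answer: -1283 + I*√15 ≈ -1283.0 + 3.873*I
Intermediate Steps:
q(Y, A) = √(1 + A)
-1283 + q(m(9, 8), -16) = -1283 + √(1 - 16) = -1283 + √(-15) = -1283 + I*√15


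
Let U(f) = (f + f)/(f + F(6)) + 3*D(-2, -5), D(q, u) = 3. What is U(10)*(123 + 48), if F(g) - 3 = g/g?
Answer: 12483/7 ≈ 1783.3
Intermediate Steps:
F(g) = 4 (F(g) = 3 + g/g = 3 + 1 = 4)
U(f) = 9 + 2*f/(4 + f) (U(f) = (f + f)/(f + 4) + 3*3 = (2*f)/(4 + f) + 9 = 2*f/(4 + f) + 9 = 9 + 2*f/(4 + f))
U(10)*(123 + 48) = ((36 + 11*10)/(4 + 10))*(123 + 48) = ((36 + 110)/14)*171 = ((1/14)*146)*171 = (73/7)*171 = 12483/7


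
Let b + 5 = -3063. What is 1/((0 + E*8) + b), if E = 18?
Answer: -1/2924 ≈ -0.00034200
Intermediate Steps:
b = -3068 (b = -5 - 3063 = -3068)
1/((0 + E*8) + b) = 1/((0 + 18*8) - 3068) = 1/((0 + 144) - 3068) = 1/(144 - 3068) = 1/(-2924) = -1/2924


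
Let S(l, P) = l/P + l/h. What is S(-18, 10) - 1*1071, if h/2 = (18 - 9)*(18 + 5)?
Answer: -123377/115 ≈ -1072.8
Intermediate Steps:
h = 414 (h = 2*((18 - 9)*(18 + 5)) = 2*(9*23) = 2*207 = 414)
S(l, P) = l/414 + l/P (S(l, P) = l/P + l/414 = l/414 + l/P)
S(-18, 10) - 1*1071 = ((1/414)*(-18) - 18/10) - 1*1071 = (-1/23 - 18*⅒) - 1071 = (-1/23 - 9/5) - 1071 = -212/115 - 1071 = -123377/115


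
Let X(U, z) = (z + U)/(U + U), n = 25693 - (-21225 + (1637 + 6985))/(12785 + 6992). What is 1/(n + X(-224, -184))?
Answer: 1107512/28457020211 ≈ 3.8919e-5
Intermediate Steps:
n = 508143064/19777 (n = 25693 - (-21225 + 8622)/19777 = 25693 - (-12603)/19777 = 25693 - 1*(-12603/19777) = 25693 + 12603/19777 = 508143064/19777 ≈ 25694.)
X(U, z) = (U + z)/(2*U) (X(U, z) = (U + z)/((2*U)) = (U + z)*(1/(2*U)) = (U + z)/(2*U))
1/(n + X(-224, -184)) = 1/(508143064/19777 + (1/2)*(-224 - 184)/(-224)) = 1/(508143064/19777 + (1/2)*(-1/224)*(-408)) = 1/(508143064/19777 + 51/56) = 1/(28457020211/1107512) = 1107512/28457020211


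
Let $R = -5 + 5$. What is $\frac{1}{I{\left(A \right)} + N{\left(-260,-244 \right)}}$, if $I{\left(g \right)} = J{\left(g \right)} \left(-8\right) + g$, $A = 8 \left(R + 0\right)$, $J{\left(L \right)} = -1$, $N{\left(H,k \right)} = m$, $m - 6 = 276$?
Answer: $\frac{1}{290} \approx 0.0034483$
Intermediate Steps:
$m = 282$ ($m = 6 + 276 = 282$)
$N{\left(H,k \right)} = 282$
$R = 0$
$A = 0$ ($A = 8 \left(0 + 0\right) = 8 \cdot 0 = 0$)
$I{\left(g \right)} = 8 + g$ ($I{\left(g \right)} = \left(-1\right) \left(-8\right) + g = 8 + g$)
$\frac{1}{I{\left(A \right)} + N{\left(-260,-244 \right)}} = \frac{1}{\left(8 + 0\right) + 282} = \frac{1}{8 + 282} = \frac{1}{290}$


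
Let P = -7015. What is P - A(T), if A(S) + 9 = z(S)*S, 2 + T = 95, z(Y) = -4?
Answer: -6634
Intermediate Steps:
T = 93 (T = -2 + 95 = 93)
A(S) = -9 - 4*S
P - A(T) = -7015 - (-9 - 4*93) = -7015 - (-9 - 372) = -7015 - 1*(-381) = -7015 + 381 = -6634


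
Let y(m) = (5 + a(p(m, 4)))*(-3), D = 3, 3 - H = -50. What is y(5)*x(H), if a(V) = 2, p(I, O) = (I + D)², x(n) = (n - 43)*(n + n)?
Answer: -22260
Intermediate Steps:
H = 53 (H = 3 - 1*(-50) = 3 + 50 = 53)
x(n) = 2*n*(-43 + n) (x(n) = (-43 + n)*(2*n) = 2*n*(-43 + n))
p(I, O) = (3 + I)² (p(I, O) = (I + 3)² = (3 + I)²)
y(m) = -21 (y(m) = (5 + 2)*(-3) = 7*(-3) = -21)
y(5)*x(H) = -42*53*(-43 + 53) = -42*53*10 = -21*1060 = -22260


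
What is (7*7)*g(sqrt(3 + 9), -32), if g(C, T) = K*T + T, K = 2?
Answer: -4704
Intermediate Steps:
g(C, T) = 3*T (g(C, T) = 2*T + T = 3*T)
(7*7)*g(sqrt(3 + 9), -32) = (7*7)*(3*(-32)) = 49*(-96) = -4704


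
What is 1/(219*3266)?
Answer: 1/715254 ≈ 1.3981e-6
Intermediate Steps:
1/(219*3266) = 1/715254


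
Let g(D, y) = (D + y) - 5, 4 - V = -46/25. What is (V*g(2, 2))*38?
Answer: -5548/25 ≈ -221.92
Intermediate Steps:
V = 146/25 (V = 4 - (-46)/25 = 4 - 1*(-46/25) = 4 + 46/25 = 146/25 ≈ 5.8400)
g(D, y) = -5 + D + y
(V*g(2, 2))*38 = (146*(-5 + 2 + 2)/25)*38 = ((146/25)*(-1))*38 = -146/25*38 = -5548/25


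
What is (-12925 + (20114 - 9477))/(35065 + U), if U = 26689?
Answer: -104/2807 ≈ -0.037050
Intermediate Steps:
(-12925 + (20114 - 9477))/(35065 + U) = (-12925 + (20114 - 9477))/(35065 + 26689) = (-12925 + 10637)/61754 = -2288*1/61754 = -104/2807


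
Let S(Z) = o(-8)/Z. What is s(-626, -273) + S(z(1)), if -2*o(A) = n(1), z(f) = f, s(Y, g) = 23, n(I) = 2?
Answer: 22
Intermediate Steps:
o(A) = -1 (o(A) = -½*2 = -1)
S(Z) = -1/Z
s(-626, -273) + S(z(1)) = 23 - 1/1 = 23 - 1*1 = 23 - 1 = 22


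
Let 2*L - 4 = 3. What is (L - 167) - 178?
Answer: -683/2 ≈ -341.50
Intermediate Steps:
L = 7/2 (L = 2 + (½)*3 = 2 + 3/2 = 7/2 ≈ 3.5000)
(L - 167) - 178 = (7/2 - 167) - 178 = -327/2 - 178 = -683/2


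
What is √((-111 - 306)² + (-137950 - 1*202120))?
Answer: I*√166181 ≈ 407.65*I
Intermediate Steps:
√((-111 - 306)² + (-137950 - 1*202120)) = √((-417)² + (-137950 - 202120)) = √(173889 - 340070) = √(-166181) = I*√166181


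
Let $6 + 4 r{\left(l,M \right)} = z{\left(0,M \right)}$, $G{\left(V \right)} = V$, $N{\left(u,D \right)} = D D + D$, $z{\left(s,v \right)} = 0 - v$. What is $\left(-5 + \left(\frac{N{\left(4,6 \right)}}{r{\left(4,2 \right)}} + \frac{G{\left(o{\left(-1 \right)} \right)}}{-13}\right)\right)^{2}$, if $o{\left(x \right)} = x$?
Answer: $\frac{113569}{169} \approx 672.01$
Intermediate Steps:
$z{\left(s,v \right)} = - v$
$N{\left(u,D \right)} = D + D^{2}$ ($N{\left(u,D \right)} = D^{2} + D = D + D^{2}$)
$r{\left(l,M \right)} = - \frac{3}{2} - \frac{M}{4}$ ($r{\left(l,M \right)} = - \frac{3}{2} + \frac{\left(-1\right) M}{4} = - \frac{3}{2} - \frac{M}{4}$)
$\left(-5 + \left(\frac{N{\left(4,6 \right)}}{r{\left(4,2 \right)}} + \frac{G{\left(o{\left(-1 \right)} \right)}}{-13}\right)\right)^{2} = \left(-5 + \left(\frac{6 \left(1 + 6\right)}{- \frac{3}{2} - \frac{1}{2}} - \frac{1}{-13}\right)\right)^{2} = \left(-5 + \left(\frac{6 \cdot 7}{- \frac{3}{2} - \frac{1}{2}} - - \frac{1}{13}\right)\right)^{2} = \left(-5 + \left(\frac{42}{-2} + \frac{1}{13}\right)\right)^{2} = \left(-5 + \left(42 \left(- \frac{1}{2}\right) + \frac{1}{13}\right)\right)^{2} = \left(-5 + \left(-21 + \frac{1}{13}\right)\right)^{2} = \left(-5 - \frac{272}{13}\right)^{2} = \left(- \frac{337}{13}\right)^{2} = \frac{113569}{169}$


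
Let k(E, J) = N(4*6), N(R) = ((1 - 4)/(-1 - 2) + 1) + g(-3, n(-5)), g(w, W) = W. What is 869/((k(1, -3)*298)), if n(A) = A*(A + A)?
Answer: 869/15496 ≈ 0.056079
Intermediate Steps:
n(A) = 2*A**2 (n(A) = A*(2*A) = 2*A**2)
N(R) = 52 (N(R) = ((1 - 4)/(-1 - 2) + 1) + 2*(-5)**2 = (-3/(-3) + 1) + 2*25 = (-3*(-1/3) + 1) + 50 = (1 + 1) + 50 = 2 + 50 = 52)
k(E, J) = 52
869/((k(1, -3)*298)) = 869/((52*298)) = 869/15496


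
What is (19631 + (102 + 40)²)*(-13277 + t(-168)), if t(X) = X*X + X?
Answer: 588130305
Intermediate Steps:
t(X) = X + X² (t(X) = X² + X = X + X²)
(19631 + (102 + 40)²)*(-13277 + t(-168)) = (19631 + (102 + 40)²)*(-13277 - 168*(1 - 168)) = (19631 + 142²)*(-13277 - 168*(-167)) = (19631 + 20164)*(-13277 + 28056) = 39795*14779 = 588130305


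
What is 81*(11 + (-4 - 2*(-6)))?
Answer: 1539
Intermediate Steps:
81*(11 + (-4 - 2*(-6))) = 81*(11 + (-4 + 12)) = 81*(11 + 8) = 81*19 = 1539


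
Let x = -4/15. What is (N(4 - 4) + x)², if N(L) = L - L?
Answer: 16/225 ≈ 0.071111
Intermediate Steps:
N(L) = 0
x = -4/15 (x = -4*1/15 = -4/15 ≈ -0.26667)
(N(4 - 4) + x)² = (0 - 4/15)² = (-4/15)² = 16/225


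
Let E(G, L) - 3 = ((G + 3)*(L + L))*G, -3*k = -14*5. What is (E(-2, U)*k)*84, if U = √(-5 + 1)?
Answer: 5880 - 15680*I ≈ 5880.0 - 15680.0*I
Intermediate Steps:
k = 70/3 (k = -(-14)*5/3 = -⅓*(-70) = 70/3 ≈ 23.333)
U = 2*I (U = √(-4) = 2*I ≈ 2.0*I)
E(G, L) = 3 + 2*G*L*(3 + G) (E(G, L) = 3 + ((G + 3)*(L + L))*G = 3 + ((3 + G)*(2*L))*G = 3 + (2*L*(3 + G))*G = 3 + 2*G*L*(3 + G))
(E(-2, U)*k)*84 = ((3 + 2*(2*I)*(-2)² + 6*(-2)*(2*I))*(70/3))*84 = ((3 + 2*(2*I)*4 - 24*I)*(70/3))*84 = ((3 + 16*I - 24*I)*(70/3))*84 = ((3 - 8*I)*(70/3))*84 = (70 - 560*I/3)*84 = 5880 - 15680*I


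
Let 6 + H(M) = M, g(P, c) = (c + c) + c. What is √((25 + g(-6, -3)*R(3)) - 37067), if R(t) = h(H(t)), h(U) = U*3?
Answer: I*√36961 ≈ 192.25*I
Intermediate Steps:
g(P, c) = 3*c (g(P, c) = 2*c + c = 3*c)
H(M) = -6 + M
h(U) = 3*U
R(t) = -18 + 3*t (R(t) = 3*(-6 + t) = -18 + 3*t)
√((25 + g(-6, -3)*R(3)) - 37067) = √((25 + (3*(-3))*(-18 + 3*3)) - 37067) = √((25 - 9*(-18 + 9)) - 37067) = √((25 - 9*(-9)) - 37067) = √((25 + 81) - 37067) = √(106 - 37067) = √(-36961) = I*√36961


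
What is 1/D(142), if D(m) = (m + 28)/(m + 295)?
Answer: 437/170 ≈ 2.5706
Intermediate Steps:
D(m) = (28 + m)/(295 + m)
1/D(142) = 1/((28 + 142)/(295 + 142)) = 1/(170/437) = 437/170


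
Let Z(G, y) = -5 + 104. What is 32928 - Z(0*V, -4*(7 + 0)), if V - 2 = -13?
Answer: 32829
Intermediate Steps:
V = -11 (V = 2 - 13 = -11)
Z(G, y) = 99
32928 - Z(0*V, -4*(7 + 0)) = 32928 - 1*99 = 32928 - 99 = 32829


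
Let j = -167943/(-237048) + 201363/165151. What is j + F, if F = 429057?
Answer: 47050715287829/109660264 ≈ 4.2906e+5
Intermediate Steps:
j = 211396781/109660264 (j = -167943*(-1/237048) + 201363*(1/165151) = 3293/4648 + 201363/165151 = 211396781/109660264 ≈ 1.9277)
j + F = 211396781/109660264 + 429057 = 47050715287829/109660264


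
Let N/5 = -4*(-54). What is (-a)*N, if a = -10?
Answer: 10800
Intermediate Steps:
N = 1080 (N = 5*(-4*(-54)) = 5*216 = 1080)
(-a)*N = -1*(-10)*1080 = 10*1080 = 10800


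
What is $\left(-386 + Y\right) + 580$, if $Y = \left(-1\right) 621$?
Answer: $-427$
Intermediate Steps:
$Y = -621$
$\left(-386 + Y\right) + 580 = \left(-386 - 621\right) + 580 = -1007 + 580 = -427$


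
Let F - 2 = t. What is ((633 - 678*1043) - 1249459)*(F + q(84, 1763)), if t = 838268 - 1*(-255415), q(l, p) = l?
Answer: -2139390288620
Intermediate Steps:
t = 1093683 (t = 838268 + 255415 = 1093683)
F = 1093685 (F = 2 + 1093683 = 1093685)
((633 - 678*1043) - 1249459)*(F + q(84, 1763)) = ((633 - 678*1043) - 1249459)*(1093685 + 84) = ((633 - 707154) - 1249459)*1093769 = (-706521 - 1249459)*1093769 = -1955980*1093769 = -2139390288620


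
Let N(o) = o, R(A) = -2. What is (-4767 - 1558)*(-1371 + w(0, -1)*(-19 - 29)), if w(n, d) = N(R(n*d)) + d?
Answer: 7760775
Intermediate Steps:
w(n, d) = -2 + d
(-4767 - 1558)*(-1371 + w(0, -1)*(-19 - 29)) = (-4767 - 1558)*(-1371 + (-2 - 1)*(-19 - 29)) = -6325*(-1371 - 3*(-48)) = -6325*(-1371 + 144) = -6325*(-1227) = 7760775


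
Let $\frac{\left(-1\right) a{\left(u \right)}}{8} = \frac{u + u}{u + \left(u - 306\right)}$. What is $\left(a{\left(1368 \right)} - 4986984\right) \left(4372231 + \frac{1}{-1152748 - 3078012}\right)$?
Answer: $- \frac{518898929621983534471}{23798025} \approx -2.1804 \cdot 10^{13}$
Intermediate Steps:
$a{\left(u \right)} = - \frac{16 u}{-306 + 2 u}$ ($a{\left(u \right)} = - 8 \frac{u + u}{u + \left(u - 306\right)} = - 8 \frac{2 u}{u + \left(-306 + u\right)} = - 8 \frac{2 u}{-306 + 2 u} = - \frac{16 u}{-306 + 2 u}$)
$\left(a{\left(1368 \right)} - 4986984\right) \left(4372231 + \frac{1}{-1152748 - 3078012}\right) = \left(\left(-8\right) 1368 \frac{1}{-153 + 1368} - 4986984\right) \left(4372231 + \frac{1}{-1152748 - 3078012}\right) = \left(\left(-8\right) 1368 \cdot \frac{1}{1215} - 4986984\right) \left(4372231 + \frac{1}{-4230760}\right) = \left(\left(-8\right) 1368 \cdot \frac{1}{1215} - 4986984\right) \left(4372231 - \frac{1}{4230760}\right) = \left(- \frac{1216}{135} - 4986984\right) \frac{18497860025559}{4230760} = \left(- \frac{673244056}{135}\right) \frac{18497860025559}{4230760} = - \frac{518898929621983534471}{23798025}$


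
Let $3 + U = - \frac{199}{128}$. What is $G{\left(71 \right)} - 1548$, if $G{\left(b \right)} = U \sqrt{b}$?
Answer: $-1548 - \frac{583 \sqrt{71}}{128} \approx -1586.4$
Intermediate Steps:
$U = - \frac{583}{128}$ ($U = -3 - \frac{199}{128} = - \frac{583}{128} \approx -4.5547$)
$G{\left(b \right)} = - \frac{583 \sqrt{b}}{128}$
$G{\left(71 \right)} - 1548 = - \frac{583 \sqrt{71}}{128} - 1548 = -1548 - \frac{583 \sqrt{71}}{128}$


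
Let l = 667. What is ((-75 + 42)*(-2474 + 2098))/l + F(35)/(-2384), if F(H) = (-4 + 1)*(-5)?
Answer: 29570667/1590128 ≈ 18.596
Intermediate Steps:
F(H) = 15 (F(H) = -3*(-5) = 15)
((-75 + 42)*(-2474 + 2098))/l + F(35)/(-2384) = ((-75 + 42)*(-2474 + 2098))/667 + 15/(-2384) = -33*(-376)*(1/667) + 15*(-1/2384) = 12408*(1/667) - 15/2384 = 12408/667 - 15/2384 = 29570667/1590128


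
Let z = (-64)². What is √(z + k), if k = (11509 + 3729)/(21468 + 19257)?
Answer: √30195295678/2715 ≈ 64.003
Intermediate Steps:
z = 4096
k = 15238/40725 ≈ 0.37417
√(z + k) = √(4096 + 15238/40725) = √(166824838/40725) = √30195295678/2715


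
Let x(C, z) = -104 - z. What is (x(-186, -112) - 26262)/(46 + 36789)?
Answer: -26254/36835 ≈ -0.71275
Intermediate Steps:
(x(-186, -112) - 26262)/(46 + 36789) = ((-104 - 1*(-112)) - 26262)/(46 + 36789) = ((-104 + 112) - 26262)/36835 = (8 - 26262)*(1/36835) = -26254*1/36835 = -26254/36835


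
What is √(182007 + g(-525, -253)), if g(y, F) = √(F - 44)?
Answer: √(182007 + 3*I*√33) ≈ 426.62 + 0.02*I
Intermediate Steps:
g(y, F) = √(-44 + F)
√(182007 + g(-525, -253)) = √(182007 + √(-44 - 253)) = √(182007 + √(-297)) = √(182007 + 3*I*√33)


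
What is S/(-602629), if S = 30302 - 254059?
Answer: 223757/602629 ≈ 0.37130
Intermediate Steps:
S = -223757
S/(-602629) = -223757/(-602629) = -223757*(-1/602629) = 223757/602629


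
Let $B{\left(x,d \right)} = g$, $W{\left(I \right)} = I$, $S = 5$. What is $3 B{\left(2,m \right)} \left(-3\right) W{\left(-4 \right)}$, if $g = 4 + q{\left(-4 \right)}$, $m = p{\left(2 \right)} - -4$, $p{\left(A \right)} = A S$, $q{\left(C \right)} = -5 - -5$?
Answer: $144$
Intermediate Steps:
$q{\left(C \right)} = 0$ ($q{\left(C \right)} = -5 + 5 = 0$)
$p{\left(A \right)} = 5 A$ ($p{\left(A \right)} = A 5 = 5 A$)
$m = 14$ ($m = 5 \cdot 2 - -4 = 10 + 4 = 14$)
$g = 4$ ($g = 4 + 0 = 4$)
$B{\left(x,d \right)} = 4$
$3 B{\left(2,m \right)} \left(-3\right) W{\left(-4 \right)} = 3 \cdot 4 \left(-3\right) \left(-4\right) = 12 \left(-3\right) \left(-4\right) = \left(-36\right) \left(-4\right) = 144$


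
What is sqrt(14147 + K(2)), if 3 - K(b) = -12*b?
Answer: sqrt(14174) ≈ 119.05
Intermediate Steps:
K(b) = 3 + 12*b (K(b) = 3 - (-12)*b = 3 + 12*b)
sqrt(14147 + K(2)) = sqrt(14147 + (3 + 12*2)) = sqrt(14147 + (3 + 24)) = sqrt(14147 + 27) = sqrt(14174)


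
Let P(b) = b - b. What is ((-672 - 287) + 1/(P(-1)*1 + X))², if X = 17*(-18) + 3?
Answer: 84435574084/91809 ≈ 9.1969e+5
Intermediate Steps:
P(b) = 0
X = -303 (X = -306 + 3 = -303)
((-672 - 287) + 1/(P(-1)*1 + X))² = ((-672 - 287) + 1/(0*1 - 303))² = (-959 + 1/(0 - 303))² = (-959 + 1/(-303))² = (-959 - 1/303)² = (-290578/303)² = 84435574084/91809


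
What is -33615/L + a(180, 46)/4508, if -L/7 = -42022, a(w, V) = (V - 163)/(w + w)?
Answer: -433234343/3788703520 ≈ -0.11435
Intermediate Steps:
a(w, V) = (-163 + V)/(2*w) (a(w, V) = (-163 + V)/((2*w)) = (-163 + V)*(1/(2*w)) = (-163 + V)/(2*w))
L = 294154 (L = -7*(-42022) = 294154)
-33615/L + a(180, 46)/4508 = -33615/294154 + ((½)*(-163 + 46)/180)/4508 = -33615*1/294154 + ((½)*(1/180)*(-117))*(1/4508) = -33615/294154 - 13/40*1/4508 = -33615/294154 - 13/180320 = -433234343/3788703520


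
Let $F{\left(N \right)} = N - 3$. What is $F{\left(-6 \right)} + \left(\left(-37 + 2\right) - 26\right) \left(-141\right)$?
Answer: $8592$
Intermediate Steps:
$F{\left(N \right)} = -3 + N$ ($F{\left(N \right)} = N - 3 = -3 + N$)
$F{\left(-6 \right)} + \left(\left(-37 + 2\right) - 26\right) \left(-141\right) = \left(-3 - 6\right) + \left(\left(-37 + 2\right) - 26\right) \left(-141\right) = -9 + \left(-35 - 26\right) \left(-141\right) = -9 - -8601 = -9 + 8601 = 8592$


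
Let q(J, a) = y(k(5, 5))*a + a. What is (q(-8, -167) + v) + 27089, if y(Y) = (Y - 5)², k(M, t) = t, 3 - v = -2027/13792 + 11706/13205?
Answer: 4903536785383/182123360 ≈ 26924.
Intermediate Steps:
v = 411687463/182123360 (v = 3 - (-2027/13792 + 11706/13205) = 3 - 1*134682617/182123360 = 3 - 134682617/182123360 = 411687463/182123360 ≈ 2.2605)
y(Y) = (-5 + Y)²
q(J, a) = a (q(J, a) = (-5 + 5)²*a + a = 0²*a + a = 0*a + a = 0 + a = a)
(q(-8, -167) + v) + 27089 = (-167 + 411687463/182123360) + 27089 = -30002913657/182123360 + 27089 = 4903536785383/182123360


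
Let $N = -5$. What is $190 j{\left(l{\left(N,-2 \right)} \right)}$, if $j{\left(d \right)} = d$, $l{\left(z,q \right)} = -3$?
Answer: $-570$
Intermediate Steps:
$190 j{\left(l{\left(N,-2 \right)} \right)} = 190 \left(-3\right) = -570$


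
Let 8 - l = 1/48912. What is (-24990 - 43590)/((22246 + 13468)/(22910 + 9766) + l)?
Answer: -1304855749440/173009507 ≈ -7542.1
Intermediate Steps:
l = 391295/48912 (l = 8 - 1/48912 = 391295/48912 ≈ 8.0000)
(-24990 - 43590)/((22246 + 13468)/(22910 + 9766) + l) = (-24990 - 43590)/((22246 + 13468)/(22910 + 9766) + 391295/48912) = -68580/(35714/32676 + 391295/48912) = -68580/(35714*(1/32676) + 391295/48912) = -68580/(2551/2334 + 391295/48912) = -68580/173009507/19026768 = -68580*19026768/173009507 = -1304855749440/173009507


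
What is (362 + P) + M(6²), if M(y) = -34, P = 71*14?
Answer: 1322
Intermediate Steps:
P = 994
(362 + P) + M(6²) = (362 + 994) - 34 = 1356 - 34 = 1322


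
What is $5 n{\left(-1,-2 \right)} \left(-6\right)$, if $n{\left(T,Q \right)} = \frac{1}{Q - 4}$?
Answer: $5$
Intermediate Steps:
$n{\left(T,Q \right)} = \frac{1}{-4 + Q}$
$5 n{\left(-1,-2 \right)} \left(-6\right) = \frac{5}{-4 - 2} \left(-6\right) = \frac{5}{-6} \left(-6\right) = 5 \left(- \frac{1}{6}\right) \left(-6\right) = \left(- \frac{5}{6}\right) \left(-6\right) = 5$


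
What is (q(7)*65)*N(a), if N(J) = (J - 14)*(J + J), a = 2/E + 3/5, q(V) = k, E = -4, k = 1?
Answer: -1807/10 ≈ -180.70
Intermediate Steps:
q(V) = 1
a = ⅒ (a = 2/(-4) + 3/5 = 2*(-¼) + 3*(⅕) = -½ + ⅗ = ⅒ ≈ 0.10000)
N(J) = 2*J*(-14 + J) (N(J) = (-14 + J)*(2*J) = 2*J*(-14 + J))
(q(7)*65)*N(a) = (1*65)*(2*(⅒)*(-14 + ⅒)) = 65*(2*(⅒)*(-139/10)) = 65*(-139/50) = -1807/10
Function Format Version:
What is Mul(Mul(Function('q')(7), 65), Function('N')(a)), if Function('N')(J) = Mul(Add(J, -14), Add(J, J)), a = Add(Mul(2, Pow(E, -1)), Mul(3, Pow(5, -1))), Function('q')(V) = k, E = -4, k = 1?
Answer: Rational(-1807, 10) ≈ -180.70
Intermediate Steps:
Function('q')(V) = 1
a = Rational(1, 10) (a = Add(Mul(2, Pow(-4, -1)), Mul(3, Pow(5, -1))) = Add(Mul(2, Rational(-1, 4)), Mul(3, Rational(1, 5))) = Add(Rational(-1, 2), Rational(3, 5)) = Rational(1, 10) ≈ 0.10000)
Function('N')(J) = Mul(2, J, Add(-14, J)) (Function('N')(J) = Mul(Add(-14, J), Mul(2, J)) = Mul(2, J, Add(-14, J)))
Mul(Mul(Function('q')(7), 65), Function('N')(a)) = Mul(Mul(1, 65), Mul(2, Rational(1, 10), Add(-14, Rational(1, 10)))) = Mul(65, Mul(2, Rational(1, 10), Rational(-139, 10))) = Mul(65, Rational(-139, 50)) = Rational(-1807, 10)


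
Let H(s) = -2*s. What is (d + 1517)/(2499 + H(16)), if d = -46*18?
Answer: 689/2467 ≈ 0.27929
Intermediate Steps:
d = -828
(d + 1517)/(2499 + H(16)) = (-828 + 1517)/(2499 - 2*16) = 689/(2499 - 32) = 689/2467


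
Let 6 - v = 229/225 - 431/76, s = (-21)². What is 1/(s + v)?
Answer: 17100/7723271 ≈ 0.0022141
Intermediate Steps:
s = 441
v = 182171/17100 (v = 6 - (229/225 - 431/76) = 6 - 1*(-79571/17100) = 6 + 79571/17100 = 182171/17100 ≈ 10.653)
1/(s + v) = 1/(441 + 182171/17100) = 1/(7723271/17100) = 17100/7723271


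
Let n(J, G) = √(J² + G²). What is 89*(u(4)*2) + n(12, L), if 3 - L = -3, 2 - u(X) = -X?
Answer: 1068 + 6*√5 ≈ 1081.4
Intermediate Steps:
u(X) = 2 + X (u(X) = 2 - (-1)*X = 2 + X)
L = 6 (L = 3 - 1*(-3) = 3 + 3 = 6)
n(J, G) = √(G² + J²)
89*(u(4)*2) + n(12, L) = 89*((2 + 4)*2) + √(6² + 12²) = 89*(6*2) + √(36 + 144) = 89*12 + √180 = 1068 + 6*√5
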